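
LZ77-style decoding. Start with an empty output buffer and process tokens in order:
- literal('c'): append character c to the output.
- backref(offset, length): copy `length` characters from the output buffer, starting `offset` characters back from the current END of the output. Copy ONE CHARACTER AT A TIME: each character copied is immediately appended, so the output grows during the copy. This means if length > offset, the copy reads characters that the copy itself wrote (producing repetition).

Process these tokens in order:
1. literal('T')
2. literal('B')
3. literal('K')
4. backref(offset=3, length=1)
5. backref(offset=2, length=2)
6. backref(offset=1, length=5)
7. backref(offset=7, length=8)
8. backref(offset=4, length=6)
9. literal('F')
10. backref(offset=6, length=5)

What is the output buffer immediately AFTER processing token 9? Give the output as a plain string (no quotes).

Token 1: literal('T'). Output: "T"
Token 2: literal('B'). Output: "TB"
Token 3: literal('K'). Output: "TBK"
Token 4: backref(off=3, len=1). Copied 'T' from pos 0. Output: "TBKT"
Token 5: backref(off=2, len=2). Copied 'KT' from pos 2. Output: "TBKTKT"
Token 6: backref(off=1, len=5) (overlapping!). Copied 'TTTTT' from pos 5. Output: "TBKTKTTTTTT"
Token 7: backref(off=7, len=8) (overlapping!). Copied 'KTTTTTTK' from pos 4. Output: "TBKTKTTTTTTKTTTTTTK"
Token 8: backref(off=4, len=6) (overlapping!). Copied 'TTTKTT' from pos 15. Output: "TBKTKTTTTTTKTTTTTTKTTTKTT"
Token 9: literal('F'). Output: "TBKTKTTTTTTKTTTTTTKTTTKTTF"

Answer: TBKTKTTTTTTKTTTTTTKTTTKTTF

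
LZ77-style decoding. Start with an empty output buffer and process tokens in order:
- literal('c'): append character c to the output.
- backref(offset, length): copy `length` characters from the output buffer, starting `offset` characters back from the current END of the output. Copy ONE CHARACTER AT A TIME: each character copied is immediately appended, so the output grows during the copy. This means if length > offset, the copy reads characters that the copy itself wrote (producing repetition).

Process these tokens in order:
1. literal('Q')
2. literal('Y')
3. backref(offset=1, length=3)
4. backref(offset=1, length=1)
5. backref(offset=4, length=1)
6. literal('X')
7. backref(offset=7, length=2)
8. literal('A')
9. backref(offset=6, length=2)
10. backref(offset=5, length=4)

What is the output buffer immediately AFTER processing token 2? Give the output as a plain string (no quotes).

Answer: QY

Derivation:
Token 1: literal('Q'). Output: "Q"
Token 2: literal('Y'). Output: "QY"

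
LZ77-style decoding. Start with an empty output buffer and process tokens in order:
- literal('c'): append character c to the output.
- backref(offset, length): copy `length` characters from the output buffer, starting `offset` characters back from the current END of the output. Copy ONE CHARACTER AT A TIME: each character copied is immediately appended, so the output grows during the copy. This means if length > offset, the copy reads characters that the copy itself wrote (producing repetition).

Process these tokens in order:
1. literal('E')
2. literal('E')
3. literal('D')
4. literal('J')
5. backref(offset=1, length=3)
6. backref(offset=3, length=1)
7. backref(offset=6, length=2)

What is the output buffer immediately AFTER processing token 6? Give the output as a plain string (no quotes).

Token 1: literal('E'). Output: "E"
Token 2: literal('E'). Output: "EE"
Token 3: literal('D'). Output: "EED"
Token 4: literal('J'). Output: "EEDJ"
Token 5: backref(off=1, len=3) (overlapping!). Copied 'JJJ' from pos 3. Output: "EEDJJJJ"
Token 6: backref(off=3, len=1). Copied 'J' from pos 4. Output: "EEDJJJJJ"

Answer: EEDJJJJJ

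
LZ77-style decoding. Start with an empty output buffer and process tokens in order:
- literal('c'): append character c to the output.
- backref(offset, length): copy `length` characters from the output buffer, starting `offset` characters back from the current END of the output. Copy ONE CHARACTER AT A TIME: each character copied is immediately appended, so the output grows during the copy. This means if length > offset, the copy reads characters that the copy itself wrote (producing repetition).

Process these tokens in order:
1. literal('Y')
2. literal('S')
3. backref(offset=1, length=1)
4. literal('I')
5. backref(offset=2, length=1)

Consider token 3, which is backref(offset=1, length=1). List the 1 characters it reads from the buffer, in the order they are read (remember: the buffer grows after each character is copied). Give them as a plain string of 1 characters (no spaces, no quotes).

Answer: S

Derivation:
Token 1: literal('Y'). Output: "Y"
Token 2: literal('S'). Output: "YS"
Token 3: backref(off=1, len=1). Buffer before: "YS" (len 2)
  byte 1: read out[1]='S', append. Buffer now: "YSS"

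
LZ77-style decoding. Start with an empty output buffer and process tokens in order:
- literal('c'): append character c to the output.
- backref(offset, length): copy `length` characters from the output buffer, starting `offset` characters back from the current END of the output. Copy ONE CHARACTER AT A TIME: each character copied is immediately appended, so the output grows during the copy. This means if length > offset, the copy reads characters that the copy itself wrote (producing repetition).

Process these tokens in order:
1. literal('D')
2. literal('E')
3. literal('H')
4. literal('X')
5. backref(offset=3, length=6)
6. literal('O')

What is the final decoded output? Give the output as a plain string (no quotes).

Token 1: literal('D'). Output: "D"
Token 2: literal('E'). Output: "DE"
Token 3: literal('H'). Output: "DEH"
Token 4: literal('X'). Output: "DEHX"
Token 5: backref(off=3, len=6) (overlapping!). Copied 'EHXEHX' from pos 1. Output: "DEHXEHXEHX"
Token 6: literal('O'). Output: "DEHXEHXEHXO"

Answer: DEHXEHXEHXO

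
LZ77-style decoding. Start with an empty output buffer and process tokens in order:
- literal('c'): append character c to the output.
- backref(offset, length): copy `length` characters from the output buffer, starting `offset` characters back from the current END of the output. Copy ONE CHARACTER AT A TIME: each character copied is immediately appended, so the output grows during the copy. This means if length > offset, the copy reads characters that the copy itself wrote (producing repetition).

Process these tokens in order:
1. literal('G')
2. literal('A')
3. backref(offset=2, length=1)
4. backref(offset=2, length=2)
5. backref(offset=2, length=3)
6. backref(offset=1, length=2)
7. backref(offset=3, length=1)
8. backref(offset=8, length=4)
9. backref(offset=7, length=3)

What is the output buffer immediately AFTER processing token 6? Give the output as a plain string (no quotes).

Answer: GAGAGAGAAA

Derivation:
Token 1: literal('G'). Output: "G"
Token 2: literal('A'). Output: "GA"
Token 3: backref(off=2, len=1). Copied 'G' from pos 0. Output: "GAG"
Token 4: backref(off=2, len=2). Copied 'AG' from pos 1. Output: "GAGAG"
Token 5: backref(off=2, len=3) (overlapping!). Copied 'AGA' from pos 3. Output: "GAGAGAGA"
Token 6: backref(off=1, len=2) (overlapping!). Copied 'AA' from pos 7. Output: "GAGAGAGAAA"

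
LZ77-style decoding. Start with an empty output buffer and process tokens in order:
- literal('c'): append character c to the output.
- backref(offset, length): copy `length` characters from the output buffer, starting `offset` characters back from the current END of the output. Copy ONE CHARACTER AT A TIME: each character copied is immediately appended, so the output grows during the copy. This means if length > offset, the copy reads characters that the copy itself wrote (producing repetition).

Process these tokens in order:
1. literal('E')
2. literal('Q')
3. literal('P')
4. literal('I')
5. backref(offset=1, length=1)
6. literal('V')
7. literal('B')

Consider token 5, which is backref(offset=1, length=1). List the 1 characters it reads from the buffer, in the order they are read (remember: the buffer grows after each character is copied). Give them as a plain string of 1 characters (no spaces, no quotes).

Answer: I

Derivation:
Token 1: literal('E'). Output: "E"
Token 2: literal('Q'). Output: "EQ"
Token 3: literal('P'). Output: "EQP"
Token 4: literal('I'). Output: "EQPI"
Token 5: backref(off=1, len=1). Buffer before: "EQPI" (len 4)
  byte 1: read out[3]='I', append. Buffer now: "EQPII"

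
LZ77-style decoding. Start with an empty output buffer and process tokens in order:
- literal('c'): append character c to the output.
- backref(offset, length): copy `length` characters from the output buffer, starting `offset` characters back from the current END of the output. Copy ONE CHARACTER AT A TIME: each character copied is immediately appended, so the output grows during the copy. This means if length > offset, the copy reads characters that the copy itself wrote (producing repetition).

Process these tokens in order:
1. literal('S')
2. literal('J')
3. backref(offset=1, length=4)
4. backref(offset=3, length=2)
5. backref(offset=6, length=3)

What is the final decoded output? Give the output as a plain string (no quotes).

Token 1: literal('S'). Output: "S"
Token 2: literal('J'). Output: "SJ"
Token 3: backref(off=1, len=4) (overlapping!). Copied 'JJJJ' from pos 1. Output: "SJJJJJ"
Token 4: backref(off=3, len=2). Copied 'JJ' from pos 3. Output: "SJJJJJJJ"
Token 5: backref(off=6, len=3). Copied 'JJJ' from pos 2. Output: "SJJJJJJJJJJ"

Answer: SJJJJJJJJJJ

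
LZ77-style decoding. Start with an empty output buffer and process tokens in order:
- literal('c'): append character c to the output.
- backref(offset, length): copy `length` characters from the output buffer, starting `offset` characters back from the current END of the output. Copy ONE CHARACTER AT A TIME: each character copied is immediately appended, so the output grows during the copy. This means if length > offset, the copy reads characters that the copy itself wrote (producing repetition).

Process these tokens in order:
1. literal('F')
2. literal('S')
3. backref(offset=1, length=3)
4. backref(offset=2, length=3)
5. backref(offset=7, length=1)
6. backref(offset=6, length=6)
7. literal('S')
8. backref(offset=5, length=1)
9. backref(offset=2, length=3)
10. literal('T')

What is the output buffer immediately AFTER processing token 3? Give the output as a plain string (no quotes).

Token 1: literal('F'). Output: "F"
Token 2: literal('S'). Output: "FS"
Token 3: backref(off=1, len=3) (overlapping!). Copied 'SSS' from pos 1. Output: "FSSSS"

Answer: FSSSS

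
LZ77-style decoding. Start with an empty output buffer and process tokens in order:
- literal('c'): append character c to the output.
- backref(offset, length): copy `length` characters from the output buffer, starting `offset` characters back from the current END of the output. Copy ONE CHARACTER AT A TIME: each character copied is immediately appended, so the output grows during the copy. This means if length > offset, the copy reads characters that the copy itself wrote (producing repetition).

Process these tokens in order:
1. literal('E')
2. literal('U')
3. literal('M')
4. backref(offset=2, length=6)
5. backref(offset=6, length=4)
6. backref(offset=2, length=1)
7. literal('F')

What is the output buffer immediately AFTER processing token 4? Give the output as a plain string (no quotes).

Token 1: literal('E'). Output: "E"
Token 2: literal('U'). Output: "EU"
Token 3: literal('M'). Output: "EUM"
Token 4: backref(off=2, len=6) (overlapping!). Copied 'UMUMUM' from pos 1. Output: "EUMUMUMUM"

Answer: EUMUMUMUM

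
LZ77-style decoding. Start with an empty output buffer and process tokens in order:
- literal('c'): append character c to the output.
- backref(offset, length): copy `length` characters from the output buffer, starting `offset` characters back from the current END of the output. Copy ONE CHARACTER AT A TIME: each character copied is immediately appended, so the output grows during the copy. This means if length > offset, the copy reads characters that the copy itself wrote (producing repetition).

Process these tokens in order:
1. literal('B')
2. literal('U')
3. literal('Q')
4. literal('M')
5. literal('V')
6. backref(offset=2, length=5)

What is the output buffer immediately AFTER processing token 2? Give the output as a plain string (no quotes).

Answer: BU

Derivation:
Token 1: literal('B'). Output: "B"
Token 2: literal('U'). Output: "BU"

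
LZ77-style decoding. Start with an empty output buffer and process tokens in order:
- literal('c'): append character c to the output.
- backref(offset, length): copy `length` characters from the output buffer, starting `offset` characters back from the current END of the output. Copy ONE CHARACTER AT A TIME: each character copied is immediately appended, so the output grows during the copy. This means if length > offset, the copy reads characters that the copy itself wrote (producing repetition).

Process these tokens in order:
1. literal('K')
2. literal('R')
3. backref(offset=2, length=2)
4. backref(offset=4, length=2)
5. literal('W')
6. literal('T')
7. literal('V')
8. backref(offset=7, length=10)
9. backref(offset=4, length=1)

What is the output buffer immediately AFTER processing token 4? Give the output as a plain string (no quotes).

Answer: KRKRKR

Derivation:
Token 1: literal('K'). Output: "K"
Token 2: literal('R'). Output: "KR"
Token 3: backref(off=2, len=2). Copied 'KR' from pos 0. Output: "KRKR"
Token 4: backref(off=4, len=2). Copied 'KR' from pos 0. Output: "KRKRKR"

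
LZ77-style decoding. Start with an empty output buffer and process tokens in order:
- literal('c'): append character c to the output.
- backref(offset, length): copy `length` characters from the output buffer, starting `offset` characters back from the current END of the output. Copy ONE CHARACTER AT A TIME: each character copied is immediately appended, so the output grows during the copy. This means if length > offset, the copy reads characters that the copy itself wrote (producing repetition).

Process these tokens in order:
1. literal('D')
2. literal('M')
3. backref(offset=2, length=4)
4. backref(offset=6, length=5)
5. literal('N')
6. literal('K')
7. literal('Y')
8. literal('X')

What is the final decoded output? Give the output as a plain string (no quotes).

Token 1: literal('D'). Output: "D"
Token 2: literal('M'). Output: "DM"
Token 3: backref(off=2, len=4) (overlapping!). Copied 'DMDM' from pos 0. Output: "DMDMDM"
Token 4: backref(off=6, len=5). Copied 'DMDMD' from pos 0. Output: "DMDMDMDMDMD"
Token 5: literal('N'). Output: "DMDMDMDMDMDN"
Token 6: literal('K'). Output: "DMDMDMDMDMDNK"
Token 7: literal('Y'). Output: "DMDMDMDMDMDNKY"
Token 8: literal('X'). Output: "DMDMDMDMDMDNKYX"

Answer: DMDMDMDMDMDNKYX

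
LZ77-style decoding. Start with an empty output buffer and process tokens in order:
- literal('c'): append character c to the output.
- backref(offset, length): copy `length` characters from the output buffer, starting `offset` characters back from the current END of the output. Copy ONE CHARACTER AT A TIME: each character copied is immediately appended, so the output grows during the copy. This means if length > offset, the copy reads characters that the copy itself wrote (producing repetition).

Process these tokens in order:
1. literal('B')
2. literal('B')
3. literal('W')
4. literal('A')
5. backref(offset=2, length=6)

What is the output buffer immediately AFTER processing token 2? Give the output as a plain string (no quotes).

Token 1: literal('B'). Output: "B"
Token 2: literal('B'). Output: "BB"

Answer: BB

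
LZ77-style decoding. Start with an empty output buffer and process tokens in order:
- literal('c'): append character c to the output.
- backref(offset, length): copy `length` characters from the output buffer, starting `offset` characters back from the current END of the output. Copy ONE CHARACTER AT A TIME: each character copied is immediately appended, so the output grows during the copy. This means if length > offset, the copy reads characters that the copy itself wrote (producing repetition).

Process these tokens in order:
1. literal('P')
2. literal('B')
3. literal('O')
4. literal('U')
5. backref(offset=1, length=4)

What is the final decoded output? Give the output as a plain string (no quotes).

Answer: PBOUUUUU

Derivation:
Token 1: literal('P'). Output: "P"
Token 2: literal('B'). Output: "PB"
Token 3: literal('O'). Output: "PBO"
Token 4: literal('U'). Output: "PBOU"
Token 5: backref(off=1, len=4) (overlapping!). Copied 'UUUU' from pos 3. Output: "PBOUUUUU"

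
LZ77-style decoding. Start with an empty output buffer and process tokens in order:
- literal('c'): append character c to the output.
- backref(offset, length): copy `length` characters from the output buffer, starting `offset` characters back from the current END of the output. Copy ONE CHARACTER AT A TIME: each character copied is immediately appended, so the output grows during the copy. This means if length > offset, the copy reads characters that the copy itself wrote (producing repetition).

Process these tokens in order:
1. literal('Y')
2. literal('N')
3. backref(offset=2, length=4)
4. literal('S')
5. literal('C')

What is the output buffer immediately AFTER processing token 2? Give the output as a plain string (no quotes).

Answer: YN

Derivation:
Token 1: literal('Y'). Output: "Y"
Token 2: literal('N'). Output: "YN"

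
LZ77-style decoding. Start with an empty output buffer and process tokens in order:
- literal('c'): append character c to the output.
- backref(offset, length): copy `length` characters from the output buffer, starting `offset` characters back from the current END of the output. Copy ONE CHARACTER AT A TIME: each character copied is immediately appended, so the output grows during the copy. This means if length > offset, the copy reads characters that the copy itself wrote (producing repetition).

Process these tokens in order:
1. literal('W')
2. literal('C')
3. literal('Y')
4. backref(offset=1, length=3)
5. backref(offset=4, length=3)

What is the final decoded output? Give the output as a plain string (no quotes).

Token 1: literal('W'). Output: "W"
Token 2: literal('C'). Output: "WC"
Token 3: literal('Y'). Output: "WCY"
Token 4: backref(off=1, len=3) (overlapping!). Copied 'YYY' from pos 2. Output: "WCYYYY"
Token 5: backref(off=4, len=3). Copied 'YYY' from pos 2. Output: "WCYYYYYYY"

Answer: WCYYYYYYY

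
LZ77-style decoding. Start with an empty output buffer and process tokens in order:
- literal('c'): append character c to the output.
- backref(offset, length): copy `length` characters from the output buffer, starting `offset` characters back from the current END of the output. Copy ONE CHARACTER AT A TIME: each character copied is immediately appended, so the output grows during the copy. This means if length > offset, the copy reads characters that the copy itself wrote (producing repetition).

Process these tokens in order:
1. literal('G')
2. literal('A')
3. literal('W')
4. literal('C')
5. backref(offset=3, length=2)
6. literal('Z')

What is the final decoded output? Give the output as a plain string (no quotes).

Token 1: literal('G'). Output: "G"
Token 2: literal('A'). Output: "GA"
Token 3: literal('W'). Output: "GAW"
Token 4: literal('C'). Output: "GAWC"
Token 5: backref(off=3, len=2). Copied 'AW' from pos 1. Output: "GAWCAW"
Token 6: literal('Z'). Output: "GAWCAWZ"

Answer: GAWCAWZ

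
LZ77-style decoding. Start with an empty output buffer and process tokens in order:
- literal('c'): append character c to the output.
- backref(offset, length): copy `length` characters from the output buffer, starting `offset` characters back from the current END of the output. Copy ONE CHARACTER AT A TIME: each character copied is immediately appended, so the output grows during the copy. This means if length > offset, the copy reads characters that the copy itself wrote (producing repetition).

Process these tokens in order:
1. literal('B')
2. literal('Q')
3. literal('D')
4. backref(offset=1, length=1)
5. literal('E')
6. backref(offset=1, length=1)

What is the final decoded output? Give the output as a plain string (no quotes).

Token 1: literal('B'). Output: "B"
Token 2: literal('Q'). Output: "BQ"
Token 3: literal('D'). Output: "BQD"
Token 4: backref(off=1, len=1). Copied 'D' from pos 2. Output: "BQDD"
Token 5: literal('E'). Output: "BQDDE"
Token 6: backref(off=1, len=1). Copied 'E' from pos 4. Output: "BQDDEE"

Answer: BQDDEE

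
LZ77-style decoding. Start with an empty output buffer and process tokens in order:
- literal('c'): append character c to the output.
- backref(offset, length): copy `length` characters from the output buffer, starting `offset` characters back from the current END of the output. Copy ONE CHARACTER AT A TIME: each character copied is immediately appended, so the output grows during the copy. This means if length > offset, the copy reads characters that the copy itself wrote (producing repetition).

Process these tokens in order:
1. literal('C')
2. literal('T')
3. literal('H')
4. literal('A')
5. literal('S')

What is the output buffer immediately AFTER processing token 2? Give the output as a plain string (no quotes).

Token 1: literal('C'). Output: "C"
Token 2: literal('T'). Output: "CT"

Answer: CT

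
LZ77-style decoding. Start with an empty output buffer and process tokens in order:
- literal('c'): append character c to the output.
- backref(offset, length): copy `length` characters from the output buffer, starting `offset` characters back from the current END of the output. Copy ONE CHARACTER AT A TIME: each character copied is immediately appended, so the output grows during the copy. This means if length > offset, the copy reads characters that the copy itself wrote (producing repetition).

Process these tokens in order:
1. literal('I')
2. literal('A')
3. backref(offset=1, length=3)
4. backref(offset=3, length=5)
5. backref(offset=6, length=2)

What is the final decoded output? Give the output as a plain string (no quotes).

Answer: IAAAAAAAAAAA

Derivation:
Token 1: literal('I'). Output: "I"
Token 2: literal('A'). Output: "IA"
Token 3: backref(off=1, len=3) (overlapping!). Copied 'AAA' from pos 1. Output: "IAAAA"
Token 4: backref(off=3, len=5) (overlapping!). Copied 'AAAAA' from pos 2. Output: "IAAAAAAAAA"
Token 5: backref(off=6, len=2). Copied 'AA' from pos 4. Output: "IAAAAAAAAAAA"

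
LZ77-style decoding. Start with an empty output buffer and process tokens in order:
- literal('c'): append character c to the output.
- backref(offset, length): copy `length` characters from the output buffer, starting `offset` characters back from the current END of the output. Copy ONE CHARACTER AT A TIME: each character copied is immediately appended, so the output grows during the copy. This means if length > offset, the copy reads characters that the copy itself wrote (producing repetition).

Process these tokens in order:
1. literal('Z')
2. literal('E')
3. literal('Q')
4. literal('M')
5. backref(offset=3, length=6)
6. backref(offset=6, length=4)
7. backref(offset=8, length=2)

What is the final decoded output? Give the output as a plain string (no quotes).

Answer: ZEQMEQMEQMEQMEME

Derivation:
Token 1: literal('Z'). Output: "Z"
Token 2: literal('E'). Output: "ZE"
Token 3: literal('Q'). Output: "ZEQ"
Token 4: literal('M'). Output: "ZEQM"
Token 5: backref(off=3, len=6) (overlapping!). Copied 'EQMEQM' from pos 1. Output: "ZEQMEQMEQM"
Token 6: backref(off=6, len=4). Copied 'EQME' from pos 4. Output: "ZEQMEQMEQMEQME"
Token 7: backref(off=8, len=2). Copied 'ME' from pos 6. Output: "ZEQMEQMEQMEQMEME"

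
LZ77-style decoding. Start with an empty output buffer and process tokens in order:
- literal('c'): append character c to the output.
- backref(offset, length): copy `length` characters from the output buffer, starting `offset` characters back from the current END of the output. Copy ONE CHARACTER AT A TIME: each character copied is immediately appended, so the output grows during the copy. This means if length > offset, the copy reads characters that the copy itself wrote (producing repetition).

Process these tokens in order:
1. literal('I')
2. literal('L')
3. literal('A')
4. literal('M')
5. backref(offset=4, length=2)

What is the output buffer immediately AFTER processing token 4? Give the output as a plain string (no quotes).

Answer: ILAM

Derivation:
Token 1: literal('I'). Output: "I"
Token 2: literal('L'). Output: "IL"
Token 3: literal('A'). Output: "ILA"
Token 4: literal('M'). Output: "ILAM"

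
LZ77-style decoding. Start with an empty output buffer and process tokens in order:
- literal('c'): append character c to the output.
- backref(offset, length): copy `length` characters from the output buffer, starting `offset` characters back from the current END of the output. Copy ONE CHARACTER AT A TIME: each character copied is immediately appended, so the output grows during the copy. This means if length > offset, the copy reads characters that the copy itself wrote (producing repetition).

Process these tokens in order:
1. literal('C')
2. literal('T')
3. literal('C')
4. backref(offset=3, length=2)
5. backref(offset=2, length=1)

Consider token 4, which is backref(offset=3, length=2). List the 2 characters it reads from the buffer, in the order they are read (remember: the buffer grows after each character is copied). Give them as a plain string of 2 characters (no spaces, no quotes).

Token 1: literal('C'). Output: "C"
Token 2: literal('T'). Output: "CT"
Token 3: literal('C'). Output: "CTC"
Token 4: backref(off=3, len=2). Buffer before: "CTC" (len 3)
  byte 1: read out[0]='C', append. Buffer now: "CTCC"
  byte 2: read out[1]='T', append. Buffer now: "CTCCT"

Answer: CT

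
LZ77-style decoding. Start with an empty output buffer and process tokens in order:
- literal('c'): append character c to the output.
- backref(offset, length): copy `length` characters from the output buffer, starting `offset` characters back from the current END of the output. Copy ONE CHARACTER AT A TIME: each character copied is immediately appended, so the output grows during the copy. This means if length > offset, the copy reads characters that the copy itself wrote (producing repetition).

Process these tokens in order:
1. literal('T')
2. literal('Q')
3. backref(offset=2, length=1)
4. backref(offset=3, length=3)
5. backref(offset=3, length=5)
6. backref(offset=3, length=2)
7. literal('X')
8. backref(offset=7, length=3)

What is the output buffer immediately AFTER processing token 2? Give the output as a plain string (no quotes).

Answer: TQ

Derivation:
Token 1: literal('T'). Output: "T"
Token 2: literal('Q'). Output: "TQ"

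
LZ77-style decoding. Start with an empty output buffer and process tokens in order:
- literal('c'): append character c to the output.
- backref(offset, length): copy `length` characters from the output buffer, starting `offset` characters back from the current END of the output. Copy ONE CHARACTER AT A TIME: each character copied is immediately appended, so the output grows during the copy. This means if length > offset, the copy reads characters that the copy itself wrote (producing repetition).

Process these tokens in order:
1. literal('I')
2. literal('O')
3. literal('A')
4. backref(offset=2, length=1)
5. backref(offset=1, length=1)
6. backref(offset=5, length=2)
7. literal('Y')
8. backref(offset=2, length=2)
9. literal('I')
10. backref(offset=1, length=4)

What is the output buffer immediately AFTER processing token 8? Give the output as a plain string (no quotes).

Token 1: literal('I'). Output: "I"
Token 2: literal('O'). Output: "IO"
Token 3: literal('A'). Output: "IOA"
Token 4: backref(off=2, len=1). Copied 'O' from pos 1. Output: "IOAO"
Token 5: backref(off=1, len=1). Copied 'O' from pos 3. Output: "IOAOO"
Token 6: backref(off=5, len=2). Copied 'IO' from pos 0. Output: "IOAOOIO"
Token 7: literal('Y'). Output: "IOAOOIOY"
Token 8: backref(off=2, len=2). Copied 'OY' from pos 6. Output: "IOAOOIOYOY"

Answer: IOAOOIOYOY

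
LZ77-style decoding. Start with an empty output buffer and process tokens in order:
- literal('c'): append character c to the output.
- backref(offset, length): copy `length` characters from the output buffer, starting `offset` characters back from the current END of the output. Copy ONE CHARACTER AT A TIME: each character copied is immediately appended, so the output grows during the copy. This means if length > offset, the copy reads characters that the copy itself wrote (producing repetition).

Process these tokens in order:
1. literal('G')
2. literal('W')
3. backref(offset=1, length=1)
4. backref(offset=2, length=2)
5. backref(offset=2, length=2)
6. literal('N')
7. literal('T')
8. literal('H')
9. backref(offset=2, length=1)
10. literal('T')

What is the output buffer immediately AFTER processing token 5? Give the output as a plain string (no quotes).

Token 1: literal('G'). Output: "G"
Token 2: literal('W'). Output: "GW"
Token 3: backref(off=1, len=1). Copied 'W' from pos 1. Output: "GWW"
Token 4: backref(off=2, len=2). Copied 'WW' from pos 1. Output: "GWWWW"
Token 5: backref(off=2, len=2). Copied 'WW' from pos 3. Output: "GWWWWWW"

Answer: GWWWWWW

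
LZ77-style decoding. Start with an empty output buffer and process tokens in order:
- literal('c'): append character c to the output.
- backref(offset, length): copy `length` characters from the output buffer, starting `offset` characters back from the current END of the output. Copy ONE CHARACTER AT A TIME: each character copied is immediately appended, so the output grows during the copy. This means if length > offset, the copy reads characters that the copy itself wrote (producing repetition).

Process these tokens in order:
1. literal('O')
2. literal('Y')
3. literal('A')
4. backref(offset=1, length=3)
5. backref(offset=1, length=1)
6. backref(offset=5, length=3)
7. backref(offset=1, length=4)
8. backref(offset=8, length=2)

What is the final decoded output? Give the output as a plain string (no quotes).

Answer: OYAAAAAAAAAAAAAA

Derivation:
Token 1: literal('O'). Output: "O"
Token 2: literal('Y'). Output: "OY"
Token 3: literal('A'). Output: "OYA"
Token 4: backref(off=1, len=3) (overlapping!). Copied 'AAA' from pos 2. Output: "OYAAAA"
Token 5: backref(off=1, len=1). Copied 'A' from pos 5. Output: "OYAAAAA"
Token 6: backref(off=5, len=3). Copied 'AAA' from pos 2. Output: "OYAAAAAAAA"
Token 7: backref(off=1, len=4) (overlapping!). Copied 'AAAA' from pos 9. Output: "OYAAAAAAAAAAAA"
Token 8: backref(off=8, len=2). Copied 'AA' from pos 6. Output: "OYAAAAAAAAAAAAAA"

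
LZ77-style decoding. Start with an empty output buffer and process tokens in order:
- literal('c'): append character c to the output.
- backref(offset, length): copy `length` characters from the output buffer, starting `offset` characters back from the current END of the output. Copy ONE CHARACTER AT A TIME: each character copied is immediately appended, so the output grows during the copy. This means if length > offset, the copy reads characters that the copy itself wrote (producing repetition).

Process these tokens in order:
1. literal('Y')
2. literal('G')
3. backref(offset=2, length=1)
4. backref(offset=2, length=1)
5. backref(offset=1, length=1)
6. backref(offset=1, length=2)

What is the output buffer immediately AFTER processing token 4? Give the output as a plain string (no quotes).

Token 1: literal('Y'). Output: "Y"
Token 2: literal('G'). Output: "YG"
Token 3: backref(off=2, len=1). Copied 'Y' from pos 0. Output: "YGY"
Token 4: backref(off=2, len=1). Copied 'G' from pos 1. Output: "YGYG"

Answer: YGYG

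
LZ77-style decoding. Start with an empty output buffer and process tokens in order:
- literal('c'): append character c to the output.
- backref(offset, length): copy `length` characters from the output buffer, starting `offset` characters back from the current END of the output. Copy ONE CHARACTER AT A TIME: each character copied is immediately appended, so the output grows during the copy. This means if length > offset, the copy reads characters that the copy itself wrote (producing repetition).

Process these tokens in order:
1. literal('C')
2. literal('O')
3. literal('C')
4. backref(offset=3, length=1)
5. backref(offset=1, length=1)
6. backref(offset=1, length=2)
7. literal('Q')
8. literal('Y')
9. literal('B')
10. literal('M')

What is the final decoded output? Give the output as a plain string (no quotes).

Token 1: literal('C'). Output: "C"
Token 2: literal('O'). Output: "CO"
Token 3: literal('C'). Output: "COC"
Token 4: backref(off=3, len=1). Copied 'C' from pos 0. Output: "COCC"
Token 5: backref(off=1, len=1). Copied 'C' from pos 3. Output: "COCCC"
Token 6: backref(off=1, len=2) (overlapping!). Copied 'CC' from pos 4. Output: "COCCCCC"
Token 7: literal('Q'). Output: "COCCCCCQ"
Token 8: literal('Y'). Output: "COCCCCCQY"
Token 9: literal('B'). Output: "COCCCCCQYB"
Token 10: literal('M'). Output: "COCCCCCQYBM"

Answer: COCCCCCQYBM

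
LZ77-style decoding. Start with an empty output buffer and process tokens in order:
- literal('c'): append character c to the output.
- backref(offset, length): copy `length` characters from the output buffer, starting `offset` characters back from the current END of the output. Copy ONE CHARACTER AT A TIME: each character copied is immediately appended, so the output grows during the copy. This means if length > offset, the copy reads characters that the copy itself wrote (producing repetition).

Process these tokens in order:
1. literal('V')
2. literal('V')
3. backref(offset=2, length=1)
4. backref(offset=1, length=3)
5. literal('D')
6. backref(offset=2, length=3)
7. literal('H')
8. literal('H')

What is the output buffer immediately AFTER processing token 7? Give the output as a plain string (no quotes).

Answer: VVVVVVDVDVH

Derivation:
Token 1: literal('V'). Output: "V"
Token 2: literal('V'). Output: "VV"
Token 3: backref(off=2, len=1). Copied 'V' from pos 0. Output: "VVV"
Token 4: backref(off=1, len=3) (overlapping!). Copied 'VVV' from pos 2. Output: "VVVVVV"
Token 5: literal('D'). Output: "VVVVVVD"
Token 6: backref(off=2, len=3) (overlapping!). Copied 'VDV' from pos 5. Output: "VVVVVVDVDV"
Token 7: literal('H'). Output: "VVVVVVDVDVH"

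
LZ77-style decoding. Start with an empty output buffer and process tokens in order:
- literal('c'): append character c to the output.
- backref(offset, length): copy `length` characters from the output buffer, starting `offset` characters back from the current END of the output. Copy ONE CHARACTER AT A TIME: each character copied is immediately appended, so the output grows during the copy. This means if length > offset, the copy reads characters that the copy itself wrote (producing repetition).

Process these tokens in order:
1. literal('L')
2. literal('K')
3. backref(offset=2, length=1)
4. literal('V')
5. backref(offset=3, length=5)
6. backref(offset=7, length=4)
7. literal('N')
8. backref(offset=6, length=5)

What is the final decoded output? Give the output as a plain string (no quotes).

Answer: LKLVKLVKLLVKLNLLVKL

Derivation:
Token 1: literal('L'). Output: "L"
Token 2: literal('K'). Output: "LK"
Token 3: backref(off=2, len=1). Copied 'L' from pos 0. Output: "LKL"
Token 4: literal('V'). Output: "LKLV"
Token 5: backref(off=3, len=5) (overlapping!). Copied 'KLVKL' from pos 1. Output: "LKLVKLVKL"
Token 6: backref(off=7, len=4). Copied 'LVKL' from pos 2. Output: "LKLVKLVKLLVKL"
Token 7: literal('N'). Output: "LKLVKLVKLLVKLN"
Token 8: backref(off=6, len=5). Copied 'LLVKL' from pos 8. Output: "LKLVKLVKLLVKLNLLVKL"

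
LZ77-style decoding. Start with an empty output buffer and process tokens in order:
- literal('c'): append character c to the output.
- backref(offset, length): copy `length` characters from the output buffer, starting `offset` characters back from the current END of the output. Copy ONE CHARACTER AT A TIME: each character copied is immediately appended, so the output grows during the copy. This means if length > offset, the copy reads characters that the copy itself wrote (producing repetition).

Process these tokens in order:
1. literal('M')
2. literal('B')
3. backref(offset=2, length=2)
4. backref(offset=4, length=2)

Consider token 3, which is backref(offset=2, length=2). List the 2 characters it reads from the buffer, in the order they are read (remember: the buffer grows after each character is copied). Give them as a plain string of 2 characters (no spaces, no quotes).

Token 1: literal('M'). Output: "M"
Token 2: literal('B'). Output: "MB"
Token 3: backref(off=2, len=2). Buffer before: "MB" (len 2)
  byte 1: read out[0]='M', append. Buffer now: "MBM"
  byte 2: read out[1]='B', append. Buffer now: "MBMB"

Answer: MB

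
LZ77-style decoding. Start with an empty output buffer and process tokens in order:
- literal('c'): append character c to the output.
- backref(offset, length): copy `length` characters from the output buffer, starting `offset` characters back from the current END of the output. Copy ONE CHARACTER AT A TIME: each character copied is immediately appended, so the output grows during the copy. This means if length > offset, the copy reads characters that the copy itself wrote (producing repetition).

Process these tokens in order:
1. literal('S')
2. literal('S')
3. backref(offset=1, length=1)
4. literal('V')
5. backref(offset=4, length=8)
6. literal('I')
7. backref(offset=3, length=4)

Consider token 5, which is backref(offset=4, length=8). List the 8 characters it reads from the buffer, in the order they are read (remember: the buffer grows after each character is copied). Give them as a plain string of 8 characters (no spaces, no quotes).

Answer: SSSVSSSV

Derivation:
Token 1: literal('S'). Output: "S"
Token 2: literal('S'). Output: "SS"
Token 3: backref(off=1, len=1). Copied 'S' from pos 1. Output: "SSS"
Token 4: literal('V'). Output: "SSSV"
Token 5: backref(off=4, len=8). Buffer before: "SSSV" (len 4)
  byte 1: read out[0]='S', append. Buffer now: "SSSVS"
  byte 2: read out[1]='S', append. Buffer now: "SSSVSS"
  byte 3: read out[2]='S', append. Buffer now: "SSSVSSS"
  byte 4: read out[3]='V', append. Buffer now: "SSSVSSSV"
  byte 5: read out[4]='S', append. Buffer now: "SSSVSSSVS"
  byte 6: read out[5]='S', append. Buffer now: "SSSVSSSVSS"
  byte 7: read out[6]='S', append. Buffer now: "SSSVSSSVSSS"
  byte 8: read out[7]='V', append. Buffer now: "SSSVSSSVSSSV"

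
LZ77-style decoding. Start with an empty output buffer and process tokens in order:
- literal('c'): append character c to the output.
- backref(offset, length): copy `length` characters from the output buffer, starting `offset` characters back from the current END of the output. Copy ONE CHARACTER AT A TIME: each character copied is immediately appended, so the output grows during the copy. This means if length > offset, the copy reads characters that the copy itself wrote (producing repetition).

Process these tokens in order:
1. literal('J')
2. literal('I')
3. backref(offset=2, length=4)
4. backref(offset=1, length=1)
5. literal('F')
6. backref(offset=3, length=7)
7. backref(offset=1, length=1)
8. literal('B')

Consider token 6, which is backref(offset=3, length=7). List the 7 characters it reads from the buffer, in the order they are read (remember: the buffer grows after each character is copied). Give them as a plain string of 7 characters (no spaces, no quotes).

Token 1: literal('J'). Output: "J"
Token 2: literal('I'). Output: "JI"
Token 3: backref(off=2, len=4) (overlapping!). Copied 'JIJI' from pos 0. Output: "JIJIJI"
Token 4: backref(off=1, len=1). Copied 'I' from pos 5. Output: "JIJIJII"
Token 5: literal('F'). Output: "JIJIJIIF"
Token 6: backref(off=3, len=7). Buffer before: "JIJIJIIF" (len 8)
  byte 1: read out[5]='I', append. Buffer now: "JIJIJIIFI"
  byte 2: read out[6]='I', append. Buffer now: "JIJIJIIFII"
  byte 3: read out[7]='F', append. Buffer now: "JIJIJIIFIIF"
  byte 4: read out[8]='I', append. Buffer now: "JIJIJIIFIIFI"
  byte 5: read out[9]='I', append. Buffer now: "JIJIJIIFIIFII"
  byte 6: read out[10]='F', append. Buffer now: "JIJIJIIFIIFIIF"
  byte 7: read out[11]='I', append. Buffer now: "JIJIJIIFIIFIIFI"

Answer: IIFIIFI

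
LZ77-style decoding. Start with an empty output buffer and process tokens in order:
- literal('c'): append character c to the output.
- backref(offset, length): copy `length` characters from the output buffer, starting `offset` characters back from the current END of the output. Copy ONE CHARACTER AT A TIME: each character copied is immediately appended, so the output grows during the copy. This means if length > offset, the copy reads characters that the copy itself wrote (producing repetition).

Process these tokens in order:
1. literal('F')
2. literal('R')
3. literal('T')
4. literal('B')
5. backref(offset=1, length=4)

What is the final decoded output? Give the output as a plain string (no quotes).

Token 1: literal('F'). Output: "F"
Token 2: literal('R'). Output: "FR"
Token 3: literal('T'). Output: "FRT"
Token 4: literal('B'). Output: "FRTB"
Token 5: backref(off=1, len=4) (overlapping!). Copied 'BBBB' from pos 3. Output: "FRTBBBBB"

Answer: FRTBBBBB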